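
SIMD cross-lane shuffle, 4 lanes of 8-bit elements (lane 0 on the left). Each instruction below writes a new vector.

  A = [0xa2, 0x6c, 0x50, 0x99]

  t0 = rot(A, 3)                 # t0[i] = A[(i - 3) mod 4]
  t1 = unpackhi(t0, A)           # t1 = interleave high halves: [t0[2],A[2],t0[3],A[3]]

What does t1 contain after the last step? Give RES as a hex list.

RES = [0x99, 0x50, 0xa2, 0x99]

  t0: 6c 50 99 a2
  t1: 99 50 a2 99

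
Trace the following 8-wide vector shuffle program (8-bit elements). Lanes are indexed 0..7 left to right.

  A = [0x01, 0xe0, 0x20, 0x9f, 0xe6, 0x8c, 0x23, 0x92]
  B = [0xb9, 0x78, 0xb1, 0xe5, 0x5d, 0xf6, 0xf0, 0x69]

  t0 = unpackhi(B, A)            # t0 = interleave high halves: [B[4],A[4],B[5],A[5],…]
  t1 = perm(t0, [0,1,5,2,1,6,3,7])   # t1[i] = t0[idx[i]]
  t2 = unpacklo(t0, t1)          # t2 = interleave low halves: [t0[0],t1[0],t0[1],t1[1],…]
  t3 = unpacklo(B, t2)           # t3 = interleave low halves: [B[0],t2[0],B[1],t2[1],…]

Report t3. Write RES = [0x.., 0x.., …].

  t0: 5d e6 f6 8c f0 23 69 92
  t1: 5d e6 23 f6 e6 69 8c 92
  t2: 5d 5d e6 e6 f6 23 8c f6
  t3: b9 5d 78 5d b1 e6 e5 e6

RES = [0xb9, 0x5d, 0x78, 0x5d, 0xb1, 0xe6, 0xe5, 0xe6]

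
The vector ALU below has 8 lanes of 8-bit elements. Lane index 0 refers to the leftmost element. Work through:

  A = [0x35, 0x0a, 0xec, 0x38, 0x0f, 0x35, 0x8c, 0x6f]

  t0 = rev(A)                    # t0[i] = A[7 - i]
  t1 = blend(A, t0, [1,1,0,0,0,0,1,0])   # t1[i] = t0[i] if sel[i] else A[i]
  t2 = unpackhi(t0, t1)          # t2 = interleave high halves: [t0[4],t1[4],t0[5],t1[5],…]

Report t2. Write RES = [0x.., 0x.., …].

→ t0 |6f|8c|35|0f|38|ec|0a|35|
→ t1 |6f|8c|ec|38|0f|35|0a|6f|
→ t2 |38|0f|ec|35|0a|0a|35|6f|

RES = [ 0x38  0x0f  0xec  0x35  0x0a  0x0a  0x35  0x6f ]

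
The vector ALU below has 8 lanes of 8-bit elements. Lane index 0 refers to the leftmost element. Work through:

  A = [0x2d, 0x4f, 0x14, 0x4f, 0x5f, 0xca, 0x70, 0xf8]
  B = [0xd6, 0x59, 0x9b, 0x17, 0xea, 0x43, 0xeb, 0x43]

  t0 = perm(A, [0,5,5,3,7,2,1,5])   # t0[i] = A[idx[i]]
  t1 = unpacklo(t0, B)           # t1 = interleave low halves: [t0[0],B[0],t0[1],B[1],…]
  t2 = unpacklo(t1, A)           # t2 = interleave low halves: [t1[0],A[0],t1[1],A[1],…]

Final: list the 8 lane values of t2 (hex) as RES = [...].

RES = [0x2d, 0x2d, 0xd6, 0x4f, 0xca, 0x14, 0x59, 0x4f]

t0 = [0x2d, 0xca, 0xca, 0x4f, 0xf8, 0x14, 0x4f, 0xca]
t1 = [0x2d, 0xd6, 0xca, 0x59, 0xca, 0x9b, 0x4f, 0x17]
t2 = [0x2d, 0x2d, 0xd6, 0x4f, 0xca, 0x14, 0x59, 0x4f]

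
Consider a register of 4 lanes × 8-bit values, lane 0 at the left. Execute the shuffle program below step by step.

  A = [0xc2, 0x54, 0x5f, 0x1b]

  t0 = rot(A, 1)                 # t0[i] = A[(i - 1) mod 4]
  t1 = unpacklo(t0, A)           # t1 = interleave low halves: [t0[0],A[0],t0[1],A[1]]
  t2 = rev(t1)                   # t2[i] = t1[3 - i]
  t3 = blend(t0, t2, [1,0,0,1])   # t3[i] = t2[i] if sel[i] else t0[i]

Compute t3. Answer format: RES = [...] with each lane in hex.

RES = [ 0x54  0xc2  0x54  0x1b ]

  t0: 1b c2 54 5f
  t1: 1b c2 c2 54
  t2: 54 c2 c2 1b
  t3: 54 c2 54 1b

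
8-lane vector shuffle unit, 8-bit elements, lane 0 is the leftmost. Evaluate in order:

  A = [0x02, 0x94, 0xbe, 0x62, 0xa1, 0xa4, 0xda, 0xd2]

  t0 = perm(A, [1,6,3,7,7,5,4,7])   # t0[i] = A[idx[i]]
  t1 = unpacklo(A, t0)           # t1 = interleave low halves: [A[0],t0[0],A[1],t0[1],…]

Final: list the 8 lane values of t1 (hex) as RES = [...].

→ t0 |94|da|62|d2|d2|a4|a1|d2|
→ t1 |02|94|94|da|be|62|62|d2|

RES = [0x02, 0x94, 0x94, 0xda, 0xbe, 0x62, 0x62, 0xd2]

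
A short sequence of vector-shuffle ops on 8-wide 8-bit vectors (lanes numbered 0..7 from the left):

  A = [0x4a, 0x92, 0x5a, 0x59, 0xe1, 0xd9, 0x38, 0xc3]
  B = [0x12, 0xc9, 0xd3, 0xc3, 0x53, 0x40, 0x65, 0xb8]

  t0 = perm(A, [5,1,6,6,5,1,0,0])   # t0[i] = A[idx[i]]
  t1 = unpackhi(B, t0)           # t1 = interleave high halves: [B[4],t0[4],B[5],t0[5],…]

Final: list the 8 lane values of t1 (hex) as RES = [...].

→ t0 |d9|92|38|38|d9|92|4a|4a|
→ t1 |53|d9|40|92|65|4a|b8|4a|

RES = [ 0x53  0xd9  0x40  0x92  0x65  0x4a  0xb8  0x4a ]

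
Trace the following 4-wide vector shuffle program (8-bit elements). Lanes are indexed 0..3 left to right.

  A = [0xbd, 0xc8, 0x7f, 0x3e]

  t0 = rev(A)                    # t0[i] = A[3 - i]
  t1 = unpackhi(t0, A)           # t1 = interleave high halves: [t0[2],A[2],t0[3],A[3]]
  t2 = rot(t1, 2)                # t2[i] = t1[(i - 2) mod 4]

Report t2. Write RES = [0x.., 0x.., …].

t0 = [0x3e, 0x7f, 0xc8, 0xbd]
t1 = [0xc8, 0x7f, 0xbd, 0x3e]
t2 = [0xbd, 0x3e, 0xc8, 0x7f]

RES = [0xbd, 0x3e, 0xc8, 0x7f]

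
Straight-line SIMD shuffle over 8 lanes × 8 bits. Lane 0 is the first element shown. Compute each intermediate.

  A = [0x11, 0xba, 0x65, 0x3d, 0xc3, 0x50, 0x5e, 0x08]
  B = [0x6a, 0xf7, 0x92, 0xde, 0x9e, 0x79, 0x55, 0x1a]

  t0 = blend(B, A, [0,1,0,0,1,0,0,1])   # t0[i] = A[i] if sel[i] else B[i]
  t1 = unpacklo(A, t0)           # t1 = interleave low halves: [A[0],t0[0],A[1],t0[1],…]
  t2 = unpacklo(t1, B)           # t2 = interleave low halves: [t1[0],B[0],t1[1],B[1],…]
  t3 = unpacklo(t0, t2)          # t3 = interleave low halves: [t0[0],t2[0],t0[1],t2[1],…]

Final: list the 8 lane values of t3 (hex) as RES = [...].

RES = [0x6a, 0x11, 0xba, 0x6a, 0x92, 0x6a, 0xde, 0xf7]

t0 = [0x6a, 0xba, 0x92, 0xde, 0xc3, 0x79, 0x55, 0x08]
t1 = [0x11, 0x6a, 0xba, 0xba, 0x65, 0x92, 0x3d, 0xde]
t2 = [0x11, 0x6a, 0x6a, 0xf7, 0xba, 0x92, 0xba, 0xde]
t3 = [0x6a, 0x11, 0xba, 0x6a, 0x92, 0x6a, 0xde, 0xf7]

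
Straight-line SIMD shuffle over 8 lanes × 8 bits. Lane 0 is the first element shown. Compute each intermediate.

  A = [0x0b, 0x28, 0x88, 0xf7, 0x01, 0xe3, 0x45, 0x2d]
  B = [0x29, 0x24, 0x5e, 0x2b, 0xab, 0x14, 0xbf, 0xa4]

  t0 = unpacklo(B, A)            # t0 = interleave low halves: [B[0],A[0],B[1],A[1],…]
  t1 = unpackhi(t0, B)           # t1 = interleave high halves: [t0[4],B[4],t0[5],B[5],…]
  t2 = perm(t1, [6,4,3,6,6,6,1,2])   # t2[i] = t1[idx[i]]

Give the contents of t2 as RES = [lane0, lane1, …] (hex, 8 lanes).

RES = [ 0xf7  0x2b  0x14  0xf7  0xf7  0xf7  0xab  0x88 ]

t0 = [0x29, 0x0b, 0x24, 0x28, 0x5e, 0x88, 0x2b, 0xf7]
t1 = [0x5e, 0xab, 0x88, 0x14, 0x2b, 0xbf, 0xf7, 0xa4]
t2 = [0xf7, 0x2b, 0x14, 0xf7, 0xf7, 0xf7, 0xab, 0x88]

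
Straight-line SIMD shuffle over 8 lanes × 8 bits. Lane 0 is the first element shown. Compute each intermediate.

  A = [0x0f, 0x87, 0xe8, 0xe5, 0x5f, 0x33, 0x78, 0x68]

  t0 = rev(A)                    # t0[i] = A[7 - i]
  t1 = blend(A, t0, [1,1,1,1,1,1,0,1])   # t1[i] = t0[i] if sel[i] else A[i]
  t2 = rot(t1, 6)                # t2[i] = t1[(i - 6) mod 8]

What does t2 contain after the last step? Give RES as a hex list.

RES = [ 0x33  0x5f  0xe5  0xe8  0x78  0x0f  0x68  0x78 ]

→ t0 |68|78|33|5f|e5|e8|87|0f|
→ t1 |68|78|33|5f|e5|e8|78|0f|
→ t2 |33|5f|e5|e8|78|0f|68|78|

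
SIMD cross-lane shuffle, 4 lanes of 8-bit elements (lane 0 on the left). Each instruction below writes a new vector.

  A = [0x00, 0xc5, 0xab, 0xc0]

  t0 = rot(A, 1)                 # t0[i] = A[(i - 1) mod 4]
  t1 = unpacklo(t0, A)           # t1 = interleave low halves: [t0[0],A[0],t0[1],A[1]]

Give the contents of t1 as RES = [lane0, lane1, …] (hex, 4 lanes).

RES = [0xc0, 0x00, 0x00, 0xc5]

→ t0 |c0|00|c5|ab|
→ t1 |c0|00|00|c5|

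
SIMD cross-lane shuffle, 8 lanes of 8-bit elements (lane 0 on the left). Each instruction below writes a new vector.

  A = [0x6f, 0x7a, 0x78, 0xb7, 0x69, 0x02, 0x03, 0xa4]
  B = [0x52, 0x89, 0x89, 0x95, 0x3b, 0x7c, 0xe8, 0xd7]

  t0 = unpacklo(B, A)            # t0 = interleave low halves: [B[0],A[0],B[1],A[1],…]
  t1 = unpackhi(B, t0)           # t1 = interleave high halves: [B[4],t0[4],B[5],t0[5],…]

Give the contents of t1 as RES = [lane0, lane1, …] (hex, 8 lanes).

t0 = [0x52, 0x6f, 0x89, 0x7a, 0x89, 0x78, 0x95, 0xb7]
t1 = [0x3b, 0x89, 0x7c, 0x78, 0xe8, 0x95, 0xd7, 0xb7]

RES = [0x3b, 0x89, 0x7c, 0x78, 0xe8, 0x95, 0xd7, 0xb7]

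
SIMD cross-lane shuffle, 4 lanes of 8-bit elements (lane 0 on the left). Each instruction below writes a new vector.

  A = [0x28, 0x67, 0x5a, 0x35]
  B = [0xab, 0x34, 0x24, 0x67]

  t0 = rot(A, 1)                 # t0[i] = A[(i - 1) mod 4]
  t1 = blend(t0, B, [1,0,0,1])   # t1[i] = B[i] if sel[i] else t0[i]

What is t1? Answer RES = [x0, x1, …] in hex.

t0 = [0x35, 0x28, 0x67, 0x5a]
t1 = [0xab, 0x28, 0x67, 0x67]

RES = [ 0xab  0x28  0x67  0x67 ]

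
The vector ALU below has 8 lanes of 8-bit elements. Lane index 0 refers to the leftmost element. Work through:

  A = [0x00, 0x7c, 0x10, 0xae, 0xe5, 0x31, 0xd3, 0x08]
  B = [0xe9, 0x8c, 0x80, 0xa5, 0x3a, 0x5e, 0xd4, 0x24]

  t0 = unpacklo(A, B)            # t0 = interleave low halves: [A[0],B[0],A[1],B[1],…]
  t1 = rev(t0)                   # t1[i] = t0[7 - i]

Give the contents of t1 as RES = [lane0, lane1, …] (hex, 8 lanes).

RES = [ 0xa5  0xae  0x80  0x10  0x8c  0x7c  0xe9  0x00 ]

t0 = [0x00, 0xe9, 0x7c, 0x8c, 0x10, 0x80, 0xae, 0xa5]
t1 = [0xa5, 0xae, 0x80, 0x10, 0x8c, 0x7c, 0xe9, 0x00]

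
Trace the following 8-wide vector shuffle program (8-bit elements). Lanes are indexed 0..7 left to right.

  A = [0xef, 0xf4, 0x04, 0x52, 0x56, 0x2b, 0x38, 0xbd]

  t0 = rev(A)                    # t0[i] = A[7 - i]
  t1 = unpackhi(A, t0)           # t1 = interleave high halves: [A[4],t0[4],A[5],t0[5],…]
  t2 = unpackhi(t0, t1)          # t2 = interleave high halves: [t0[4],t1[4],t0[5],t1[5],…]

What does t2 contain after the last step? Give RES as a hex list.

  t0: bd 38 2b 56 52 04 f4 ef
  t1: 56 52 2b 04 38 f4 bd ef
  t2: 52 38 04 f4 f4 bd ef ef

RES = [0x52, 0x38, 0x04, 0xf4, 0xf4, 0xbd, 0xef, 0xef]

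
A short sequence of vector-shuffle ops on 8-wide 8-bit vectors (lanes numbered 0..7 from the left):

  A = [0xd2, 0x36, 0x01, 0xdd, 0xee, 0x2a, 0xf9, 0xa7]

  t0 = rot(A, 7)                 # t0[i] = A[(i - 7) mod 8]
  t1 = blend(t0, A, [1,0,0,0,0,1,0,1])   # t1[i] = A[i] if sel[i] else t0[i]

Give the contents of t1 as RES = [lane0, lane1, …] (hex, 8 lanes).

RES = [ 0xd2  0x01  0xdd  0xee  0x2a  0x2a  0xa7  0xa7 ]

t0 = [0x36, 0x01, 0xdd, 0xee, 0x2a, 0xf9, 0xa7, 0xd2]
t1 = [0xd2, 0x01, 0xdd, 0xee, 0x2a, 0x2a, 0xa7, 0xa7]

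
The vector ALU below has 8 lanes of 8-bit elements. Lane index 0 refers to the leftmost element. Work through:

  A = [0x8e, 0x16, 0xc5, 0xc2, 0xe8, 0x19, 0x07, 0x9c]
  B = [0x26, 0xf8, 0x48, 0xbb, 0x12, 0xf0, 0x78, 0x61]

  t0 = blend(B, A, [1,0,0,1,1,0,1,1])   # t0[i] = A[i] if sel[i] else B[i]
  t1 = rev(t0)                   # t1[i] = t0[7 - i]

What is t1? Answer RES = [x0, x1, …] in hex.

RES = [0x9c, 0x07, 0xf0, 0xe8, 0xc2, 0x48, 0xf8, 0x8e]

t0 = [0x8e, 0xf8, 0x48, 0xc2, 0xe8, 0xf0, 0x07, 0x9c]
t1 = [0x9c, 0x07, 0xf0, 0xe8, 0xc2, 0x48, 0xf8, 0x8e]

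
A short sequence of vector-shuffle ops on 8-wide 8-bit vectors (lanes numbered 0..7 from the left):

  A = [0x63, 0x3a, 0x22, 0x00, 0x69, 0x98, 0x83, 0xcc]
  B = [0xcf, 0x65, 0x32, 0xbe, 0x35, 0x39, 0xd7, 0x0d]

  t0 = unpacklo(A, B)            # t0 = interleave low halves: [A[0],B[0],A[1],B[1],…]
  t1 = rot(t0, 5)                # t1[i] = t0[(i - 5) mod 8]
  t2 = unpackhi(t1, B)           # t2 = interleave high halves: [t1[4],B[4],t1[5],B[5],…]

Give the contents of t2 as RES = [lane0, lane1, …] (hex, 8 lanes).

t0 = [0x63, 0xcf, 0x3a, 0x65, 0x22, 0x32, 0x00, 0xbe]
t1 = [0x65, 0x22, 0x32, 0x00, 0xbe, 0x63, 0xcf, 0x3a]
t2 = [0xbe, 0x35, 0x63, 0x39, 0xcf, 0xd7, 0x3a, 0x0d]

RES = [0xbe, 0x35, 0x63, 0x39, 0xcf, 0xd7, 0x3a, 0x0d]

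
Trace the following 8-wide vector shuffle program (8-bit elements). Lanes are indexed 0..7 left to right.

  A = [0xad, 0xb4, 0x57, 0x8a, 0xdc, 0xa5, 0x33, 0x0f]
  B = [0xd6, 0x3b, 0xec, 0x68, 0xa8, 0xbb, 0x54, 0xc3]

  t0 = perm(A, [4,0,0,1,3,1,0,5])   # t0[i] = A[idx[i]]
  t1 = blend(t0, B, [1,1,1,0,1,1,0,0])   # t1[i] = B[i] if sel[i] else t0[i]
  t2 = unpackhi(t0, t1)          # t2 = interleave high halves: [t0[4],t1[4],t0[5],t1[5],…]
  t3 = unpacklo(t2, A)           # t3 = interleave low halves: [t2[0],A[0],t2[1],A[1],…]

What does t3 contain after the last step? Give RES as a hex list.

RES = [ 0x8a  0xad  0xa8  0xb4  0xb4  0x57  0xbb  0x8a ]

→ t0 |dc|ad|ad|b4|8a|b4|ad|a5|
→ t1 |d6|3b|ec|b4|a8|bb|ad|a5|
→ t2 |8a|a8|b4|bb|ad|ad|a5|a5|
→ t3 |8a|ad|a8|b4|b4|57|bb|8a|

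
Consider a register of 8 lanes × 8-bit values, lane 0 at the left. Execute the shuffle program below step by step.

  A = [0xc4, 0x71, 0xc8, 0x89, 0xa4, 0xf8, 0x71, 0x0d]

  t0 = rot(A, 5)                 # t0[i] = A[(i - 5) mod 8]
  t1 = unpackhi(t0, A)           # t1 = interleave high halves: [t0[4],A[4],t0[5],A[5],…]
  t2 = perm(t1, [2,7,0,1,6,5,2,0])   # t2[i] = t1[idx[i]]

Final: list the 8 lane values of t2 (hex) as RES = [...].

RES = [ 0xc4  0x0d  0x0d  0xa4  0xc8  0x71  0xc4  0x0d ]

→ t0 |89|a4|f8|71|0d|c4|71|c8|
→ t1 |0d|a4|c4|f8|71|71|c8|0d|
→ t2 |c4|0d|0d|a4|c8|71|c4|0d|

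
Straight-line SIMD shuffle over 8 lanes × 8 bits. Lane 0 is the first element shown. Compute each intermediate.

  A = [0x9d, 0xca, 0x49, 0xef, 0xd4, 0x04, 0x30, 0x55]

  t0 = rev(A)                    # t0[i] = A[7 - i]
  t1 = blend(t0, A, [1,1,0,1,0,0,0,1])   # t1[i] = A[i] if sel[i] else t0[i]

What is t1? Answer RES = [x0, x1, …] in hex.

RES = [0x9d, 0xca, 0x04, 0xef, 0xef, 0x49, 0xca, 0x55]

→ t0 |55|30|04|d4|ef|49|ca|9d|
→ t1 |9d|ca|04|ef|ef|49|ca|55|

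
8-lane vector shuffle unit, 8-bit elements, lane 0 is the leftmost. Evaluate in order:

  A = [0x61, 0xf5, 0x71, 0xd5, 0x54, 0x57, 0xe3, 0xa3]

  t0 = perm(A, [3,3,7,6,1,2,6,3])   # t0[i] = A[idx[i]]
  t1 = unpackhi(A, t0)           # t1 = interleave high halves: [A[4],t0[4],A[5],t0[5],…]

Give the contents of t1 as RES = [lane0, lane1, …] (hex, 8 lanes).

t0 = [0xd5, 0xd5, 0xa3, 0xe3, 0xf5, 0x71, 0xe3, 0xd5]
t1 = [0x54, 0xf5, 0x57, 0x71, 0xe3, 0xe3, 0xa3, 0xd5]

RES = [ 0x54  0xf5  0x57  0x71  0xe3  0xe3  0xa3  0xd5 ]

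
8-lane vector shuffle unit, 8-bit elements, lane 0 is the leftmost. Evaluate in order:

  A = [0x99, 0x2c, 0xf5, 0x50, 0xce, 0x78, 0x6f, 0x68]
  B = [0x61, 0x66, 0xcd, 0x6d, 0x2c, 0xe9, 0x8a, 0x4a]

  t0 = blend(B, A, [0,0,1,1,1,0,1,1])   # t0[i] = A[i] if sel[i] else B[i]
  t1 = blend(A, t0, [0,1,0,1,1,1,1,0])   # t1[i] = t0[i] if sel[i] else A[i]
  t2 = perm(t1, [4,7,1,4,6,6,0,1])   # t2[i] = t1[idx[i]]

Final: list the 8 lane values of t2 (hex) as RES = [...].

  t0: 61 66 f5 50 ce e9 6f 68
  t1: 99 66 f5 50 ce e9 6f 68
  t2: ce 68 66 ce 6f 6f 99 66

RES = [ 0xce  0x68  0x66  0xce  0x6f  0x6f  0x99  0x66 ]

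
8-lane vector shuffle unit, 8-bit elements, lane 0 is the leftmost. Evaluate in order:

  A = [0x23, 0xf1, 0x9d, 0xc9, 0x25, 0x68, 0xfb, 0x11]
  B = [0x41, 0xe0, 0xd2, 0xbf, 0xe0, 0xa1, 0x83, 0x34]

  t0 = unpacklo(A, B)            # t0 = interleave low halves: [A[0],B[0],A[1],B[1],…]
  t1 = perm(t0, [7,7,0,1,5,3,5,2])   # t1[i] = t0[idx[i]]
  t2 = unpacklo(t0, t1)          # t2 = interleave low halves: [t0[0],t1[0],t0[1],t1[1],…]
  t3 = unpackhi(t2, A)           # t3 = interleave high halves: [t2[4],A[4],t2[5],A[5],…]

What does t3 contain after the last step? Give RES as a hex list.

t0 = [0x23, 0x41, 0xf1, 0xe0, 0x9d, 0xd2, 0xc9, 0xbf]
t1 = [0xbf, 0xbf, 0x23, 0x41, 0xd2, 0xe0, 0xd2, 0xf1]
t2 = [0x23, 0xbf, 0x41, 0xbf, 0xf1, 0x23, 0xe0, 0x41]
t3 = [0xf1, 0x25, 0x23, 0x68, 0xe0, 0xfb, 0x41, 0x11]

RES = [0xf1, 0x25, 0x23, 0x68, 0xe0, 0xfb, 0x41, 0x11]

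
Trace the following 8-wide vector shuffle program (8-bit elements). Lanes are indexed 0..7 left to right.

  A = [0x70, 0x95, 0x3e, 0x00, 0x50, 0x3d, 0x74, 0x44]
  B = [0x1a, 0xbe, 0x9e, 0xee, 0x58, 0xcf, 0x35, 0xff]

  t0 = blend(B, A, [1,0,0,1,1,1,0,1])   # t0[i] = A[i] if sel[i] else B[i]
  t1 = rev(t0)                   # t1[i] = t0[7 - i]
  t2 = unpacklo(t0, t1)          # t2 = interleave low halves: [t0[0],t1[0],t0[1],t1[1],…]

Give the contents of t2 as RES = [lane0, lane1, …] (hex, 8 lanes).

RES = [ 0x70  0x44  0xbe  0x35  0x9e  0x3d  0x00  0x50 ]

  t0: 70 be 9e 00 50 3d 35 44
  t1: 44 35 3d 50 00 9e be 70
  t2: 70 44 be 35 9e 3d 00 50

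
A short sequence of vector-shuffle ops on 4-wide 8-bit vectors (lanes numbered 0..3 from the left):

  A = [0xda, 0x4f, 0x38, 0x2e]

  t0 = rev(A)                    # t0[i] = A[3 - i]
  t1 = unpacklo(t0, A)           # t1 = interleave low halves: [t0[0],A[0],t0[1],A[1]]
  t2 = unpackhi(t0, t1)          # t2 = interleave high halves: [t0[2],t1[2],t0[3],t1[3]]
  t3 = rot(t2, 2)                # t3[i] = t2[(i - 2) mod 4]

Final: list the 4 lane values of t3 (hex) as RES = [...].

RES = [ 0xda  0x4f  0x4f  0x38 ]

t0 = [0x2e, 0x38, 0x4f, 0xda]
t1 = [0x2e, 0xda, 0x38, 0x4f]
t2 = [0x4f, 0x38, 0xda, 0x4f]
t3 = [0xda, 0x4f, 0x4f, 0x38]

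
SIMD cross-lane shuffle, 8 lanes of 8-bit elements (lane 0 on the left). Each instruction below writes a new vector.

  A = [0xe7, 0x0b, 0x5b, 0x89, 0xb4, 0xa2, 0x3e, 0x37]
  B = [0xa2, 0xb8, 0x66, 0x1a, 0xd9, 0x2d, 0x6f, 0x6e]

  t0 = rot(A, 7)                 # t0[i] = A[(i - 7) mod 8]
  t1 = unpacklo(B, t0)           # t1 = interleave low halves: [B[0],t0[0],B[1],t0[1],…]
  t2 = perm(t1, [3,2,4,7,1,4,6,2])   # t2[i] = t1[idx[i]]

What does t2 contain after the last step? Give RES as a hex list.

RES = [ 0x5b  0xb8  0x66  0xb4  0x0b  0x66  0x1a  0xb8 ]

t0 = [0x0b, 0x5b, 0x89, 0xb4, 0xa2, 0x3e, 0x37, 0xe7]
t1 = [0xa2, 0x0b, 0xb8, 0x5b, 0x66, 0x89, 0x1a, 0xb4]
t2 = [0x5b, 0xb8, 0x66, 0xb4, 0x0b, 0x66, 0x1a, 0xb8]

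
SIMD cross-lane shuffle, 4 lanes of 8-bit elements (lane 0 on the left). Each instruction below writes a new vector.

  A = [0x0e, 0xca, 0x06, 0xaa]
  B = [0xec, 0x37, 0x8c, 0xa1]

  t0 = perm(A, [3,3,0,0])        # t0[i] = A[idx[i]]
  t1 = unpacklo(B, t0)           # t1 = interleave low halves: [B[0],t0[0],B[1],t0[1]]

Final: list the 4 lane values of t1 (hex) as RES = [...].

→ t0 |aa|aa|0e|0e|
→ t1 |ec|aa|37|aa|

RES = [ 0xec  0xaa  0x37  0xaa ]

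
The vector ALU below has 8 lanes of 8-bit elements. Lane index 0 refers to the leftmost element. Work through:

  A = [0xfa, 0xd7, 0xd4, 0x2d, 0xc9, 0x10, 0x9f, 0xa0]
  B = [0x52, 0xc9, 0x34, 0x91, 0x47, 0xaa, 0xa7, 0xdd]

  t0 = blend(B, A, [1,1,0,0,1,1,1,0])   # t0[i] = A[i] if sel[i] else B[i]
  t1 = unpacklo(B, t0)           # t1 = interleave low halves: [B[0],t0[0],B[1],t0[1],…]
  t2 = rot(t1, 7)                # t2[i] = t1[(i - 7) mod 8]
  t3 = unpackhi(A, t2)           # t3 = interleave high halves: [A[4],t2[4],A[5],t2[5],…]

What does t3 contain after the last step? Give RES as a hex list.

RES = [0xc9, 0x34, 0x10, 0x91, 0x9f, 0x91, 0xa0, 0x52]

→ t0 |fa|d7|34|91|c9|10|9f|dd|
→ t1 |52|fa|c9|d7|34|34|91|91|
→ t2 |fa|c9|d7|34|34|91|91|52|
→ t3 |c9|34|10|91|9f|91|a0|52|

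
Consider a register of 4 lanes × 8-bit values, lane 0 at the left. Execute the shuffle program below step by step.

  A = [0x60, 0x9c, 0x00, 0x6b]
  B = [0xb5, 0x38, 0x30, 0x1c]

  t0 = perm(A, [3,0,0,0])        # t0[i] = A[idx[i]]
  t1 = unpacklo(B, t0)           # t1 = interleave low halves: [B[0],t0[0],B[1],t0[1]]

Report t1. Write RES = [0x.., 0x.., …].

  t0: 6b 60 60 60
  t1: b5 6b 38 60

RES = [ 0xb5  0x6b  0x38  0x60 ]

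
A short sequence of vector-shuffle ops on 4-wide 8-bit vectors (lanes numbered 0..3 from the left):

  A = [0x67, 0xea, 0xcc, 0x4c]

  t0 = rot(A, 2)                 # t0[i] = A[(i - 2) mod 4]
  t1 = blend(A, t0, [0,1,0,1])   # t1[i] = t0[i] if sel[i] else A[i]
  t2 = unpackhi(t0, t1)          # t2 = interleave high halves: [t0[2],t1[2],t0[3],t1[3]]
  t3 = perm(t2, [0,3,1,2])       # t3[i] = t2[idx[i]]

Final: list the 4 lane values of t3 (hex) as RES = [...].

RES = [0x67, 0xea, 0xcc, 0xea]

  t0: cc 4c 67 ea
  t1: 67 4c cc ea
  t2: 67 cc ea ea
  t3: 67 ea cc ea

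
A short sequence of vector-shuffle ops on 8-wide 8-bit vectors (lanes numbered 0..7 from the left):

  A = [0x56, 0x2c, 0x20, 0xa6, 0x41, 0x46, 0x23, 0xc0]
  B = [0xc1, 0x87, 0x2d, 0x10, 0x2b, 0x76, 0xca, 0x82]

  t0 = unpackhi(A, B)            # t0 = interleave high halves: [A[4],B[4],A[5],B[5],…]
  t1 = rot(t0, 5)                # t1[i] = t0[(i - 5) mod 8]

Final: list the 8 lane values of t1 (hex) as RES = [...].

t0 = [0x41, 0x2b, 0x46, 0x76, 0x23, 0xca, 0xc0, 0x82]
t1 = [0x76, 0x23, 0xca, 0xc0, 0x82, 0x41, 0x2b, 0x46]

RES = [ 0x76  0x23  0xca  0xc0  0x82  0x41  0x2b  0x46 ]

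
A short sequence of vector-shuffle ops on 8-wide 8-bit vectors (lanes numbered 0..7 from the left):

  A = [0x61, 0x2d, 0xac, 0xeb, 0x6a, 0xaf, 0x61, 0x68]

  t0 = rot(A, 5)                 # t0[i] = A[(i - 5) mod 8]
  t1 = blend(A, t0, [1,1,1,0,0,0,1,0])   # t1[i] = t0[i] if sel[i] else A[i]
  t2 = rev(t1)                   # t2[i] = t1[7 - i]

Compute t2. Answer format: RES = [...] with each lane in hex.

→ t0 |eb|6a|af|61|68|61|2d|ac|
→ t1 |eb|6a|af|eb|6a|af|2d|68|
→ t2 |68|2d|af|6a|eb|af|6a|eb|

RES = [0x68, 0x2d, 0xaf, 0x6a, 0xeb, 0xaf, 0x6a, 0xeb]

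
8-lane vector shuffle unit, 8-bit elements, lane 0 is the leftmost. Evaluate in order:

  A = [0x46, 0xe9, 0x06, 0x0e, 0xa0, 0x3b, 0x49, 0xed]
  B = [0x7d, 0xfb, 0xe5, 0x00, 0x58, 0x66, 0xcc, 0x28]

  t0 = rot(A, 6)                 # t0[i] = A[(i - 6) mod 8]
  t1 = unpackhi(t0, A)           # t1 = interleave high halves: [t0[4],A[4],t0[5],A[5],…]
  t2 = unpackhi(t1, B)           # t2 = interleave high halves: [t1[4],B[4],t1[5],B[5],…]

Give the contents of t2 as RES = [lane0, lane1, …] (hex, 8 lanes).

  t0: 06 0e a0 3b 49 ed 46 e9
  t1: 49 a0 ed 3b 46 49 e9 ed
  t2: 46 58 49 66 e9 cc ed 28

RES = [0x46, 0x58, 0x49, 0x66, 0xe9, 0xcc, 0xed, 0x28]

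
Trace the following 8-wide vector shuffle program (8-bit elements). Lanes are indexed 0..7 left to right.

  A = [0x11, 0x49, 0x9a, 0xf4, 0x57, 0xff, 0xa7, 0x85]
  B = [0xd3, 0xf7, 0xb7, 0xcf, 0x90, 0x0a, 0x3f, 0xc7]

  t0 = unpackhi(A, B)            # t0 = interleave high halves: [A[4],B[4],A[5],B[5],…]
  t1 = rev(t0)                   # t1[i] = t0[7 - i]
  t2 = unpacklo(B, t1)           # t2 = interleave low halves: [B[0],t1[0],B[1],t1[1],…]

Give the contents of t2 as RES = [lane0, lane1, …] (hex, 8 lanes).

RES = [ 0xd3  0xc7  0xf7  0x85  0xb7  0x3f  0xcf  0xa7 ]

t0 = [0x57, 0x90, 0xff, 0x0a, 0xa7, 0x3f, 0x85, 0xc7]
t1 = [0xc7, 0x85, 0x3f, 0xa7, 0x0a, 0xff, 0x90, 0x57]
t2 = [0xd3, 0xc7, 0xf7, 0x85, 0xb7, 0x3f, 0xcf, 0xa7]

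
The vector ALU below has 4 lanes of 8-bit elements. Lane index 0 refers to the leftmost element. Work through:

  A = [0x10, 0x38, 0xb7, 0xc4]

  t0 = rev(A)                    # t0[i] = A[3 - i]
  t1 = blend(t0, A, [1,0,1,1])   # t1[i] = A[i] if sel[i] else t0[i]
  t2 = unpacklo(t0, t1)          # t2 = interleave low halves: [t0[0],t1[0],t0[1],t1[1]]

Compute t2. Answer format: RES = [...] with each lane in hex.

t0 = [0xc4, 0xb7, 0x38, 0x10]
t1 = [0x10, 0xb7, 0xb7, 0xc4]
t2 = [0xc4, 0x10, 0xb7, 0xb7]

RES = [ 0xc4  0x10  0xb7  0xb7 ]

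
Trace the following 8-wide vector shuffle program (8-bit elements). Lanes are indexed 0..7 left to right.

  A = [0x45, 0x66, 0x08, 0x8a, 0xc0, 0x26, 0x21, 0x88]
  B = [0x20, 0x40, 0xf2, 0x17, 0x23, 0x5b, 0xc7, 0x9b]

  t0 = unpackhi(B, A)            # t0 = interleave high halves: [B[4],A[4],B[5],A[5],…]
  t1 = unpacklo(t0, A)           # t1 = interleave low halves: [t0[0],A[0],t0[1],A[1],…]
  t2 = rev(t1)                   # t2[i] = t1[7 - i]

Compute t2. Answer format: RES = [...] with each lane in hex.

  t0: 23 c0 5b 26 c7 21 9b 88
  t1: 23 45 c0 66 5b 08 26 8a
  t2: 8a 26 08 5b 66 c0 45 23

RES = [0x8a, 0x26, 0x08, 0x5b, 0x66, 0xc0, 0x45, 0x23]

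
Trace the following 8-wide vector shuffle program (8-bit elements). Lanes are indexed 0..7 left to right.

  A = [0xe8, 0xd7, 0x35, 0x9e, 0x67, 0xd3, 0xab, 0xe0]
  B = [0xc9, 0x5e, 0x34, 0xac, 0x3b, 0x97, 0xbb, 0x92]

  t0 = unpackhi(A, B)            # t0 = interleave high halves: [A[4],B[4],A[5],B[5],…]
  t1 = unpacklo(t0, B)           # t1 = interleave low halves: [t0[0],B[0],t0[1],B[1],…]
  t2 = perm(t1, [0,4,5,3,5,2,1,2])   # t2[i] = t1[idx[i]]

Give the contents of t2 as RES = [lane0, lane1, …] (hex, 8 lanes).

→ t0 |67|3b|d3|97|ab|bb|e0|92|
→ t1 |67|c9|3b|5e|d3|34|97|ac|
→ t2 |67|d3|34|5e|34|3b|c9|3b|

RES = [ 0x67  0xd3  0x34  0x5e  0x34  0x3b  0xc9  0x3b ]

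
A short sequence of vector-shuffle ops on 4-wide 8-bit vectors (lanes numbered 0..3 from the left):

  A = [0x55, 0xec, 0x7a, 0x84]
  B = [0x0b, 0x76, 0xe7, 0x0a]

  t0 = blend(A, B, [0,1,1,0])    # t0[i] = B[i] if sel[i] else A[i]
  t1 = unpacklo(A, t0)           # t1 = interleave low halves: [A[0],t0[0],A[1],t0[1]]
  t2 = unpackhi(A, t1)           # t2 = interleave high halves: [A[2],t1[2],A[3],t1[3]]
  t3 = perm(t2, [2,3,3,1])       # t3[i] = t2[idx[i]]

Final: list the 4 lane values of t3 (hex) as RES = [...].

RES = [ 0x84  0x76  0x76  0xec ]

→ t0 |55|76|e7|84|
→ t1 |55|55|ec|76|
→ t2 |7a|ec|84|76|
→ t3 |84|76|76|ec|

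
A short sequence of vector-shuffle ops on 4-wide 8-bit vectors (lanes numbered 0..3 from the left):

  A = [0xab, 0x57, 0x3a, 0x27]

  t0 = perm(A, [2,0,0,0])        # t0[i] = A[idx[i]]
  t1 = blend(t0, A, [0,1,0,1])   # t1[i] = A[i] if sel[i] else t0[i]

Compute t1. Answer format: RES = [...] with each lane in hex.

  t0: 3a ab ab ab
  t1: 3a 57 ab 27

RES = [ 0x3a  0x57  0xab  0x27 ]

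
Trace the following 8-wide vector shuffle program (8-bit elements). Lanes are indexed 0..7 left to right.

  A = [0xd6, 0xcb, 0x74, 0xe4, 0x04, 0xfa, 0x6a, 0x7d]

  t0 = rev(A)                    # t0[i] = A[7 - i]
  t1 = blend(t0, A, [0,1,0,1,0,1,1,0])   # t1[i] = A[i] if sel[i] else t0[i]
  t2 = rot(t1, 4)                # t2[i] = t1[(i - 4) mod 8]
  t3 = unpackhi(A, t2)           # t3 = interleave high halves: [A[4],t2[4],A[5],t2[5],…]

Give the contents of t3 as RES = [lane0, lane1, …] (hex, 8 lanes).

  t0: 7d 6a fa 04 e4 74 cb d6
  t1: 7d cb fa e4 e4 fa 6a d6
  t2: e4 fa 6a d6 7d cb fa e4
  t3: 04 7d fa cb 6a fa 7d e4

RES = [0x04, 0x7d, 0xfa, 0xcb, 0x6a, 0xfa, 0x7d, 0xe4]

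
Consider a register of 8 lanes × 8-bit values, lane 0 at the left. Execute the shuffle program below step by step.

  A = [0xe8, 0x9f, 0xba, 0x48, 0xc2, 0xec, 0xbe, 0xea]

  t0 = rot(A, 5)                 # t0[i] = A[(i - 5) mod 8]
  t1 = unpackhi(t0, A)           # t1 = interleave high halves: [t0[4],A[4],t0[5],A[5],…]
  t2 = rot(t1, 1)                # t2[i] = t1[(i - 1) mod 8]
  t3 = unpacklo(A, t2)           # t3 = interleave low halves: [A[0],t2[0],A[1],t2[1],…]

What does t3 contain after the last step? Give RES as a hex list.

→ t0 |48|c2|ec|be|ea|e8|9f|ba|
→ t1 |ea|c2|e8|ec|9f|be|ba|ea|
→ t2 |ea|ea|c2|e8|ec|9f|be|ba|
→ t3 |e8|ea|9f|ea|ba|c2|48|e8|

RES = [0xe8, 0xea, 0x9f, 0xea, 0xba, 0xc2, 0x48, 0xe8]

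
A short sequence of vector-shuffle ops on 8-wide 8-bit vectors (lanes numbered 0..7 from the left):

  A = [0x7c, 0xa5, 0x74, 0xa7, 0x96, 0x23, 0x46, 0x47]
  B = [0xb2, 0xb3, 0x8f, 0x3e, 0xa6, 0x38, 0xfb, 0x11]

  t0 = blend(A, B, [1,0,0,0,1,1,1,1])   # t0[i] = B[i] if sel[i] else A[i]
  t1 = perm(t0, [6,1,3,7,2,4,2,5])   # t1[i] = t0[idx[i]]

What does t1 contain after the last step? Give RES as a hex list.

  t0: b2 a5 74 a7 a6 38 fb 11
  t1: fb a5 a7 11 74 a6 74 38

RES = [ 0xfb  0xa5  0xa7  0x11  0x74  0xa6  0x74  0x38 ]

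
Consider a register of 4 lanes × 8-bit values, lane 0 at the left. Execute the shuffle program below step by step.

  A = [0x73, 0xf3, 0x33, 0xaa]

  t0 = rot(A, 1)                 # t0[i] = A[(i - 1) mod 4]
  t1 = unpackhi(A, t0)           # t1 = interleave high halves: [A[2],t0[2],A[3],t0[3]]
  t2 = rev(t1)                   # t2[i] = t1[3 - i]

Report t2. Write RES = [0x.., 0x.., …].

RES = [0x33, 0xaa, 0xf3, 0x33]

t0 = [0xaa, 0x73, 0xf3, 0x33]
t1 = [0x33, 0xf3, 0xaa, 0x33]
t2 = [0x33, 0xaa, 0xf3, 0x33]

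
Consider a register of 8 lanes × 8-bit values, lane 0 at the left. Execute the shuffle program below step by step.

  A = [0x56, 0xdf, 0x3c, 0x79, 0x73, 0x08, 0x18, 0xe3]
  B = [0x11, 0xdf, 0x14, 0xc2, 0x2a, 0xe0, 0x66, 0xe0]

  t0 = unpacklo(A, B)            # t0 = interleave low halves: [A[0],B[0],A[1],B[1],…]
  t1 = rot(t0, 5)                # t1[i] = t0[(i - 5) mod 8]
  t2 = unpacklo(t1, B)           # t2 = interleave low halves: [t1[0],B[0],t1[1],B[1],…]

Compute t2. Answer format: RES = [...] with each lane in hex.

  t0: 56 11 df df 3c 14 79 c2
  t1: df 3c 14 79 c2 56 11 df
  t2: df 11 3c df 14 14 79 c2

RES = [ 0xdf  0x11  0x3c  0xdf  0x14  0x14  0x79  0xc2 ]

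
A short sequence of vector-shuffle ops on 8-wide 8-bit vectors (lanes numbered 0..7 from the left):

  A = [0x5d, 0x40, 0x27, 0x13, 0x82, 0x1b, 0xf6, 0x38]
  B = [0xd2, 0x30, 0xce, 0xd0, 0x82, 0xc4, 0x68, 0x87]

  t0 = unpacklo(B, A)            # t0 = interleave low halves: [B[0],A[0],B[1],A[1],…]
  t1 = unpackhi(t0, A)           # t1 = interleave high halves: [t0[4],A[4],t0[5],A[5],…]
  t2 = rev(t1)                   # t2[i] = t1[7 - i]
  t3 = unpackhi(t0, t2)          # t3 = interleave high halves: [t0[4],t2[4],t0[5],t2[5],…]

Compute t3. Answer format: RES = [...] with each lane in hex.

t0 = [0xd2, 0x5d, 0x30, 0x40, 0xce, 0x27, 0xd0, 0x13]
t1 = [0xce, 0x82, 0x27, 0x1b, 0xd0, 0xf6, 0x13, 0x38]
t2 = [0x38, 0x13, 0xf6, 0xd0, 0x1b, 0x27, 0x82, 0xce]
t3 = [0xce, 0x1b, 0x27, 0x27, 0xd0, 0x82, 0x13, 0xce]

RES = [ 0xce  0x1b  0x27  0x27  0xd0  0x82  0x13  0xce ]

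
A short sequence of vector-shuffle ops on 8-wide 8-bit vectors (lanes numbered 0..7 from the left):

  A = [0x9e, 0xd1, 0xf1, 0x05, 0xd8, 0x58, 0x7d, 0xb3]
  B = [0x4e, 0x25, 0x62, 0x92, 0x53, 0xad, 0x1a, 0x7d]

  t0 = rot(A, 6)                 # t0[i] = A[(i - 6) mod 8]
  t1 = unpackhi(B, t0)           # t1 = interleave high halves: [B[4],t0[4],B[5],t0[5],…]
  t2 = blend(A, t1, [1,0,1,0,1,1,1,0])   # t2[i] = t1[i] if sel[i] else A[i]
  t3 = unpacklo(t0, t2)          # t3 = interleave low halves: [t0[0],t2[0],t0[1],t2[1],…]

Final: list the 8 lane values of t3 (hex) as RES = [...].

RES = [ 0xf1  0x53  0x05  0xd1  0xd8  0xad  0x58  0x05 ]

t0 = [0xf1, 0x05, 0xd8, 0x58, 0x7d, 0xb3, 0x9e, 0xd1]
t1 = [0x53, 0x7d, 0xad, 0xb3, 0x1a, 0x9e, 0x7d, 0xd1]
t2 = [0x53, 0xd1, 0xad, 0x05, 0x1a, 0x9e, 0x7d, 0xb3]
t3 = [0xf1, 0x53, 0x05, 0xd1, 0xd8, 0xad, 0x58, 0x05]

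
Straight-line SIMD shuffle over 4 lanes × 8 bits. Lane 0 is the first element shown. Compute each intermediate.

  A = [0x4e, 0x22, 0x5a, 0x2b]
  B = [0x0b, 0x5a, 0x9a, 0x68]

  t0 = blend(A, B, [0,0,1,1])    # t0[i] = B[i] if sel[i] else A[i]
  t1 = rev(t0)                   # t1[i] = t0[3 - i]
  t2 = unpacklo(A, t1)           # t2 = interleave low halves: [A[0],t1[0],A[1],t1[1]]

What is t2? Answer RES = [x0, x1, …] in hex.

RES = [0x4e, 0x68, 0x22, 0x9a]

t0 = [0x4e, 0x22, 0x9a, 0x68]
t1 = [0x68, 0x9a, 0x22, 0x4e]
t2 = [0x4e, 0x68, 0x22, 0x9a]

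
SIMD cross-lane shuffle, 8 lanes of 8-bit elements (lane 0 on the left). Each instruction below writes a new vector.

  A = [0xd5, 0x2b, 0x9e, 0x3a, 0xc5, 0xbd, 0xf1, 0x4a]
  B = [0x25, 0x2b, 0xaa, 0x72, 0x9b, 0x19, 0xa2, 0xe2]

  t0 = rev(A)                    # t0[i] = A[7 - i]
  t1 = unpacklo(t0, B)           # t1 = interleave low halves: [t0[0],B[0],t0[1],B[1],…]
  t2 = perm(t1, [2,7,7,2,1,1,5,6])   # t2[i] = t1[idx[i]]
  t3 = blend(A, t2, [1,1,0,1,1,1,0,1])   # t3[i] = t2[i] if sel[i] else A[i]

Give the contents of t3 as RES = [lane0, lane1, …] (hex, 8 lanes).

→ t0 |4a|f1|bd|c5|3a|9e|2b|d5|
→ t1 |4a|25|f1|2b|bd|aa|c5|72|
→ t2 |f1|72|72|f1|25|25|aa|c5|
→ t3 |f1|72|9e|f1|25|25|f1|c5|

RES = [0xf1, 0x72, 0x9e, 0xf1, 0x25, 0x25, 0xf1, 0xc5]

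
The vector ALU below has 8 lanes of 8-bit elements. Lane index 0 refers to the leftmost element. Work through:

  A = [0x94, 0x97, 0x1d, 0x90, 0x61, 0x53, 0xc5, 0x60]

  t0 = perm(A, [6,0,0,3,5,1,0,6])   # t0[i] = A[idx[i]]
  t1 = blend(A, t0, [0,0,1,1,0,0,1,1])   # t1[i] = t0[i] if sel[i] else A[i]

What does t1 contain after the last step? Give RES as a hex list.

RES = [ 0x94  0x97  0x94  0x90  0x61  0x53  0x94  0xc5 ]

  t0: c5 94 94 90 53 97 94 c5
  t1: 94 97 94 90 61 53 94 c5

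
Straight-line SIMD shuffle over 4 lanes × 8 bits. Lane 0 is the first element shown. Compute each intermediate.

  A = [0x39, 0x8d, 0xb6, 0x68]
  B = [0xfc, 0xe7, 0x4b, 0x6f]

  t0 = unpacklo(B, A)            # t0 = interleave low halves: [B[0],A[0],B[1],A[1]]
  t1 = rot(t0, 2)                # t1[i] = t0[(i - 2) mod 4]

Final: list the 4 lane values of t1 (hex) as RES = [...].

RES = [0xe7, 0x8d, 0xfc, 0x39]

→ t0 |fc|39|e7|8d|
→ t1 |e7|8d|fc|39|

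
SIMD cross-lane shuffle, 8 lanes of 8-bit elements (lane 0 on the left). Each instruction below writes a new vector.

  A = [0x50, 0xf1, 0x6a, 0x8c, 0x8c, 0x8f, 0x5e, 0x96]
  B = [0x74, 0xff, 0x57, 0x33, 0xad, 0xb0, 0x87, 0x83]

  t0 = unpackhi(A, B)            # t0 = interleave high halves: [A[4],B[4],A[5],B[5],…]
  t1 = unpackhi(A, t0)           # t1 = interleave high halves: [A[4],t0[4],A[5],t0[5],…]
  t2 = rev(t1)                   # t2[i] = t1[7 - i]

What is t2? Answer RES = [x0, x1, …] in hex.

RES = [0x83, 0x96, 0x96, 0x5e, 0x87, 0x8f, 0x5e, 0x8c]

t0 = [0x8c, 0xad, 0x8f, 0xb0, 0x5e, 0x87, 0x96, 0x83]
t1 = [0x8c, 0x5e, 0x8f, 0x87, 0x5e, 0x96, 0x96, 0x83]
t2 = [0x83, 0x96, 0x96, 0x5e, 0x87, 0x8f, 0x5e, 0x8c]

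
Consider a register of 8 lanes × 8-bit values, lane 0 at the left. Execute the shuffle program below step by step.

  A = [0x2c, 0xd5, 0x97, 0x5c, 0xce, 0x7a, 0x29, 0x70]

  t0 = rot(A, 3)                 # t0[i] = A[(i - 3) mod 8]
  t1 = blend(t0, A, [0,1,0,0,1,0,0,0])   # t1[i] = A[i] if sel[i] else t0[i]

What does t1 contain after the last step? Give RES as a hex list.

RES = [ 0x7a  0xd5  0x70  0x2c  0xce  0x97  0x5c  0xce ]

→ t0 |7a|29|70|2c|d5|97|5c|ce|
→ t1 |7a|d5|70|2c|ce|97|5c|ce|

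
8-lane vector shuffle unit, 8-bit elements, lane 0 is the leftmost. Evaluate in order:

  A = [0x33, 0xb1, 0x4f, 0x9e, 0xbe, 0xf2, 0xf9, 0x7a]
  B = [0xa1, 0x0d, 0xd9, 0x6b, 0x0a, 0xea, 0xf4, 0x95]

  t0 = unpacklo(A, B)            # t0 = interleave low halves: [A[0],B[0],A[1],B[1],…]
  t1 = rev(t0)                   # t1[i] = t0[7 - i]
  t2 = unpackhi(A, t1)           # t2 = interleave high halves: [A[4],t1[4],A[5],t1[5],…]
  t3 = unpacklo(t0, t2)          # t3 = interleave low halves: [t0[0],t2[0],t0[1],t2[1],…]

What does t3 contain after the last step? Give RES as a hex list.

RES = [0x33, 0xbe, 0xa1, 0x0d, 0xb1, 0xf2, 0x0d, 0xb1]

  t0: 33 a1 b1 0d 4f d9 9e 6b
  t1: 6b 9e d9 4f 0d b1 a1 33
  t2: be 0d f2 b1 f9 a1 7a 33
  t3: 33 be a1 0d b1 f2 0d b1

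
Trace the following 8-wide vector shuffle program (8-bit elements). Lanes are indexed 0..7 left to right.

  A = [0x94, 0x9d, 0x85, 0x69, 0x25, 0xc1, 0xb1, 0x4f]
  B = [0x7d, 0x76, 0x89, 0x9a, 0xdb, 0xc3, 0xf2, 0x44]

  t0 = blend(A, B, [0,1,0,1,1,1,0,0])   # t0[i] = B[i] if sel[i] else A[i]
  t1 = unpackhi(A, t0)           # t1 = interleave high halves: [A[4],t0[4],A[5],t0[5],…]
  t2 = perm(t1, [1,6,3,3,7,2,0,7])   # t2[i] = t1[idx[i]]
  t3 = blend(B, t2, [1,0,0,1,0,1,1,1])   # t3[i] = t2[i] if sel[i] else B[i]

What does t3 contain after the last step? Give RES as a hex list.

RES = [ 0xdb  0x76  0x89  0xc3  0xdb  0xc1  0x25  0x4f ]

  t0: 94 76 85 9a db c3 b1 4f
  t1: 25 db c1 c3 b1 b1 4f 4f
  t2: db 4f c3 c3 4f c1 25 4f
  t3: db 76 89 c3 db c1 25 4f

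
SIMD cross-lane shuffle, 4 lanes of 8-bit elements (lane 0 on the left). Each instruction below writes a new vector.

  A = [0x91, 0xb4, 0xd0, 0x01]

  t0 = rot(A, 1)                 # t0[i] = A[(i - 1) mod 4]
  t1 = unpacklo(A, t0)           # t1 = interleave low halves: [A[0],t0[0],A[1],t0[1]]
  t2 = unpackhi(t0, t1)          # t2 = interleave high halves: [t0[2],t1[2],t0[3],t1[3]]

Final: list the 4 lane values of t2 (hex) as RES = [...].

t0 = [0x01, 0x91, 0xb4, 0xd0]
t1 = [0x91, 0x01, 0xb4, 0x91]
t2 = [0xb4, 0xb4, 0xd0, 0x91]

RES = [0xb4, 0xb4, 0xd0, 0x91]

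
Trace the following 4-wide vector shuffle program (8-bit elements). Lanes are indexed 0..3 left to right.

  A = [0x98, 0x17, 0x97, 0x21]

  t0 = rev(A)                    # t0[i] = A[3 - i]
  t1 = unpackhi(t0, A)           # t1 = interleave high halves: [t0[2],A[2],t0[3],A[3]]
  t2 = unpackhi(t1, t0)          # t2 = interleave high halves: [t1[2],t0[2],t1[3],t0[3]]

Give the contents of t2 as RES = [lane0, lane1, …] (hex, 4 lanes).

t0 = [0x21, 0x97, 0x17, 0x98]
t1 = [0x17, 0x97, 0x98, 0x21]
t2 = [0x98, 0x17, 0x21, 0x98]

RES = [ 0x98  0x17  0x21  0x98 ]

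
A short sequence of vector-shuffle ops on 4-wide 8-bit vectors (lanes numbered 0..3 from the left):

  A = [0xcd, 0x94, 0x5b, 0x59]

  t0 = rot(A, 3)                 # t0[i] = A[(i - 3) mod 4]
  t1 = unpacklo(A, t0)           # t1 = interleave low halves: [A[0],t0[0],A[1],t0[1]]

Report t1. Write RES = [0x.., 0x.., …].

t0 = [0x94, 0x5b, 0x59, 0xcd]
t1 = [0xcd, 0x94, 0x94, 0x5b]

RES = [0xcd, 0x94, 0x94, 0x5b]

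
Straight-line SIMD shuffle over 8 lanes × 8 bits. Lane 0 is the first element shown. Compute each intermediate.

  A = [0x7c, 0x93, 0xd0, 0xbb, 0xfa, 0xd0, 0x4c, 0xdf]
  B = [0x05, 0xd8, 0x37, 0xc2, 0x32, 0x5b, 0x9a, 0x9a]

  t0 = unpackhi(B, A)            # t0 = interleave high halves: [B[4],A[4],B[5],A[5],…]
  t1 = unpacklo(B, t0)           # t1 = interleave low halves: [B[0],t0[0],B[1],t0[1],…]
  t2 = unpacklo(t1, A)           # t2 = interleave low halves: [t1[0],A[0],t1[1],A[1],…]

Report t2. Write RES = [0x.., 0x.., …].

RES = [ 0x05  0x7c  0x32  0x93  0xd8  0xd0  0xfa  0xbb ]

→ t0 |32|fa|5b|d0|9a|4c|9a|df|
→ t1 |05|32|d8|fa|37|5b|c2|d0|
→ t2 |05|7c|32|93|d8|d0|fa|bb|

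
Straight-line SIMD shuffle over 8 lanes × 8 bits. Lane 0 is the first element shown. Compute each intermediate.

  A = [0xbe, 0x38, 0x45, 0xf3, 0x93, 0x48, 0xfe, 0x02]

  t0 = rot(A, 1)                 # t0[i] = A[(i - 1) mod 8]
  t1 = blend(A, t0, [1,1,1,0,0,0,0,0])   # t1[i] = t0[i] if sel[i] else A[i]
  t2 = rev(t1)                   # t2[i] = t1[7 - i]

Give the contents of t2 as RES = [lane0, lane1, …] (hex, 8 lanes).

RES = [0x02, 0xfe, 0x48, 0x93, 0xf3, 0x38, 0xbe, 0x02]

t0 = [0x02, 0xbe, 0x38, 0x45, 0xf3, 0x93, 0x48, 0xfe]
t1 = [0x02, 0xbe, 0x38, 0xf3, 0x93, 0x48, 0xfe, 0x02]
t2 = [0x02, 0xfe, 0x48, 0x93, 0xf3, 0x38, 0xbe, 0x02]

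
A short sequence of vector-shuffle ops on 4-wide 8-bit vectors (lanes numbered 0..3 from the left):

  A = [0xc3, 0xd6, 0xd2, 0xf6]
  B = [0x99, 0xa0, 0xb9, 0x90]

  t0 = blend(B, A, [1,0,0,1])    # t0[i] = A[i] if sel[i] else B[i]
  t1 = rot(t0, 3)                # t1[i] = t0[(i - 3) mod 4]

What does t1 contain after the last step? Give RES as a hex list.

RES = [ 0xa0  0xb9  0xf6  0xc3 ]

→ t0 |c3|a0|b9|f6|
→ t1 |a0|b9|f6|c3|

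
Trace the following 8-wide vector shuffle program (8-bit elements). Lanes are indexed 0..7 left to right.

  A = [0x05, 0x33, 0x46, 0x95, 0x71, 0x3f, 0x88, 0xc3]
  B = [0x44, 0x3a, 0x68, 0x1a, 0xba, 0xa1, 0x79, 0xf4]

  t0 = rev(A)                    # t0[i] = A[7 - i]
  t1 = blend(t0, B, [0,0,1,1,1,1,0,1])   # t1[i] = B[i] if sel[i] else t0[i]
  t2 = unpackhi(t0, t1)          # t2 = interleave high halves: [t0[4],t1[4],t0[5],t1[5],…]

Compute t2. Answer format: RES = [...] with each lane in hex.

RES = [ 0x95  0xba  0x46  0xa1  0x33  0x33  0x05  0xf4 ]

→ t0 |c3|88|3f|71|95|46|33|05|
→ t1 |c3|88|68|1a|ba|a1|33|f4|
→ t2 |95|ba|46|a1|33|33|05|f4|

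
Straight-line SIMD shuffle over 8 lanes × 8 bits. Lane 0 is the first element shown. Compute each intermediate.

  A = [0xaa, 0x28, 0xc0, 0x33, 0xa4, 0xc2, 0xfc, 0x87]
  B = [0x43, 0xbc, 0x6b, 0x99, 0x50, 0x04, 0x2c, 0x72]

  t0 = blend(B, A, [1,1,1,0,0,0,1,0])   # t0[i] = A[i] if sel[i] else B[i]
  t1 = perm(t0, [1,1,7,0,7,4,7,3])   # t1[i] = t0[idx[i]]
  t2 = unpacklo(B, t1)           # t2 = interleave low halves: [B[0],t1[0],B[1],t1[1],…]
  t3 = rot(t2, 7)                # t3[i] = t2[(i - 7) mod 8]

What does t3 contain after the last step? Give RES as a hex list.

  t0: aa 28 c0 99 50 04 fc 72
  t1: 28 28 72 aa 72 50 72 99
  t2: 43 28 bc 28 6b 72 99 aa
  t3: 28 bc 28 6b 72 99 aa 43

RES = [ 0x28  0xbc  0x28  0x6b  0x72  0x99  0xaa  0x43 ]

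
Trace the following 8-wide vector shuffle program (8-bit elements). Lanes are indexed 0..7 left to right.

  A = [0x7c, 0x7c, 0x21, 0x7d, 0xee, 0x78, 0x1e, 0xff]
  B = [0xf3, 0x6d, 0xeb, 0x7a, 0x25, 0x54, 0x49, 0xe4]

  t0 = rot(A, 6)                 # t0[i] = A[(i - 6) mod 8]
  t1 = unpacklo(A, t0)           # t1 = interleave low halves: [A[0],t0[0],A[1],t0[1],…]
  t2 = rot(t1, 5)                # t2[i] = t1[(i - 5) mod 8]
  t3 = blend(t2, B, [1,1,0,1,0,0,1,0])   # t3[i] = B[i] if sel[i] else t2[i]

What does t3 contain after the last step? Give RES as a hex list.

t0 = [0x21, 0x7d, 0xee, 0x78, 0x1e, 0xff, 0x7c, 0x7c]
t1 = [0x7c, 0x21, 0x7c, 0x7d, 0x21, 0xee, 0x7d, 0x78]
t2 = [0x7d, 0x21, 0xee, 0x7d, 0x78, 0x7c, 0x21, 0x7c]
t3 = [0xf3, 0x6d, 0xee, 0x7a, 0x78, 0x7c, 0x49, 0x7c]

RES = [ 0xf3  0x6d  0xee  0x7a  0x78  0x7c  0x49  0x7c ]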